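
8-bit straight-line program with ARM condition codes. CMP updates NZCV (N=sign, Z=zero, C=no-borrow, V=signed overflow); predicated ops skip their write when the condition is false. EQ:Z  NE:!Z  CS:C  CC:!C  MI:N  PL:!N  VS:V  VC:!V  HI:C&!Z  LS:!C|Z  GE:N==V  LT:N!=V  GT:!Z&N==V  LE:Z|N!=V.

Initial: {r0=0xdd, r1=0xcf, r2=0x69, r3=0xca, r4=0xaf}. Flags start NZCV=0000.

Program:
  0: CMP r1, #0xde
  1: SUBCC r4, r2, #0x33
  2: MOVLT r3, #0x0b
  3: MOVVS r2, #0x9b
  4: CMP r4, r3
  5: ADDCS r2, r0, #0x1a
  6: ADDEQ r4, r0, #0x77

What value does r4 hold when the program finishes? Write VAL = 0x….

0: ✓ CMP  NZCV=1000
1: ✓ SUBCC  r4←0x36
2: ✓ MOVLT  r3←0x0b
3: · MOVVS
4: ✓ CMP  NZCV=0010
5: ✓ ADDCS  r2←0xf7
6: · ADDEQ

VAL = 0x36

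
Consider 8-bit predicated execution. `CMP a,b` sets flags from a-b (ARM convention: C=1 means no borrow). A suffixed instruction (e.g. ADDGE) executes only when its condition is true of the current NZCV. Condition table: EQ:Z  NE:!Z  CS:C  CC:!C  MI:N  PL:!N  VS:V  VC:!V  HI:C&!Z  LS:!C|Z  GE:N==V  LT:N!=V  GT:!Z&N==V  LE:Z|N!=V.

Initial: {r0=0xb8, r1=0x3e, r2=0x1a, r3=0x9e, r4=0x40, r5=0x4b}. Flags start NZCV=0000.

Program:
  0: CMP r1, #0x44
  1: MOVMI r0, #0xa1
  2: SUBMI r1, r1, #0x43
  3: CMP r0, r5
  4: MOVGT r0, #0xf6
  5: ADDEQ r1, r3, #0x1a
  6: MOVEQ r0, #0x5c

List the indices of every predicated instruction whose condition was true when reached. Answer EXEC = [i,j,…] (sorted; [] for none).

0: ✓ CMP  NZCV=1000
1: ✓ MOVMI  r0←0xa1
2: ✓ SUBMI  r1←0xfb
3: ✓ CMP  NZCV=0011
4: · MOVGT
5: · ADDEQ
6: · MOVEQ

EXEC = [1,2]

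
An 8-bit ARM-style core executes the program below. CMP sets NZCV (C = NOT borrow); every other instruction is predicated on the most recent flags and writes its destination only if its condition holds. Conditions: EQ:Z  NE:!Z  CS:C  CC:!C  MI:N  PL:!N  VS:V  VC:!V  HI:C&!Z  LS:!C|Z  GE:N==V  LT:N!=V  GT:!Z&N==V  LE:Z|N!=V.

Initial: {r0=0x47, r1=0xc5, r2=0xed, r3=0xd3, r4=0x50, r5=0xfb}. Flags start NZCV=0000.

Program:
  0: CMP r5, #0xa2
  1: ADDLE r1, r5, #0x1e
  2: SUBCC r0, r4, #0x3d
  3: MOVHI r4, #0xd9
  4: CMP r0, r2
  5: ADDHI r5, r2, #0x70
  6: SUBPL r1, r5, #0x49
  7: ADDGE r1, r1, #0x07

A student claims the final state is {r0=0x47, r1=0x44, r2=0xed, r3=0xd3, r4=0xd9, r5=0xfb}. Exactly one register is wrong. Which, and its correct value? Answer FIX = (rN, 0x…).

FIX = (r1, 0xb9)

0: ✓ CMP  NZCV=0010
1: · ADDLE
2: · SUBCC
3: ✓ MOVHI  r4←0xd9
4: ✓ CMP  NZCV=0000
5: · ADDHI
6: ✓ SUBPL  r1←0xb2
7: ✓ ADDGE  r1←0xb9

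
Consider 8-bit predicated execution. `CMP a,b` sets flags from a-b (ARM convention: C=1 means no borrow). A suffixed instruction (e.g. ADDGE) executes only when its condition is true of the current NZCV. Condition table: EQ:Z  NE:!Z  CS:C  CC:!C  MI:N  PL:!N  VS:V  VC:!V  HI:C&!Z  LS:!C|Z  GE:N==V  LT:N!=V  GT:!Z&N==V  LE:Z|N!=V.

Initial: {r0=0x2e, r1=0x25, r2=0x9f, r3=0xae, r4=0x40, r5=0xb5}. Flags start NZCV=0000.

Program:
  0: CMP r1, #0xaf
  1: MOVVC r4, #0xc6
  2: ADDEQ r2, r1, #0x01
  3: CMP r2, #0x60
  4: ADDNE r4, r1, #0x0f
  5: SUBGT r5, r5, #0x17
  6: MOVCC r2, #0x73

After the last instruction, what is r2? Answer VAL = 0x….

0: ✓ CMP  NZCV=0000
1: ✓ MOVVC  r4←0xc6
2: · ADDEQ
3: ✓ CMP  NZCV=0011
4: ✓ ADDNE  r4←0x34
5: · SUBGT
6: · MOVCC

VAL = 0x9f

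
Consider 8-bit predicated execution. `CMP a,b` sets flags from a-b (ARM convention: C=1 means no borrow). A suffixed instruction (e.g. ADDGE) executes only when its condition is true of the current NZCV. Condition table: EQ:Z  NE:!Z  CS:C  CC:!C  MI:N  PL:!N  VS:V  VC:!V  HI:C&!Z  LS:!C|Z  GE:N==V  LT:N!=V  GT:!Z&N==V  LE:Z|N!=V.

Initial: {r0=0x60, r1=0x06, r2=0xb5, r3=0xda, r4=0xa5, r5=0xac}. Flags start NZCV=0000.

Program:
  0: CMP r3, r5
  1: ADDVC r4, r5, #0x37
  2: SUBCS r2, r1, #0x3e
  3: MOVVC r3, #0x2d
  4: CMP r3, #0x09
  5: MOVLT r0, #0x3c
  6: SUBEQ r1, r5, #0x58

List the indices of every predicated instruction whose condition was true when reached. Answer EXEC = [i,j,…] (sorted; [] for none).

EXEC = [1,2,3]

0: ✓ CMP  NZCV=0010
1: ✓ ADDVC  r4←0xe3
2: ✓ SUBCS  r2←0xc8
3: ✓ MOVVC  r3←0x2d
4: ✓ CMP  NZCV=0010
5: · MOVLT
6: · SUBEQ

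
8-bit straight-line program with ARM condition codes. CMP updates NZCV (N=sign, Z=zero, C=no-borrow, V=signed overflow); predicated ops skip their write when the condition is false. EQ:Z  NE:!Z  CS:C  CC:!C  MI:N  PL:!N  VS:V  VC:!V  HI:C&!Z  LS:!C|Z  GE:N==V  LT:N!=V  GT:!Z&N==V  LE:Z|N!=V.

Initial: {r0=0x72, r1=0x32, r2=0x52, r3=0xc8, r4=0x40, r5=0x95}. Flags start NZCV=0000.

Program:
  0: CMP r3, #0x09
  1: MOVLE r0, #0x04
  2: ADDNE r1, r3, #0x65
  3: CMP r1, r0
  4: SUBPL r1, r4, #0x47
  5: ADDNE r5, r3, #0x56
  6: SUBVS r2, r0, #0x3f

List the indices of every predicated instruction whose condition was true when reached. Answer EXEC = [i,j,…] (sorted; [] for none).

0: ✓ CMP  NZCV=1010
1: ✓ MOVLE  r0←0x04
2: ✓ ADDNE  r1←0x2d
3: ✓ CMP  NZCV=0010
4: ✓ SUBPL  r1←0xf9
5: ✓ ADDNE  r5←0x1e
6: · SUBVS

EXEC = [1,2,4,5]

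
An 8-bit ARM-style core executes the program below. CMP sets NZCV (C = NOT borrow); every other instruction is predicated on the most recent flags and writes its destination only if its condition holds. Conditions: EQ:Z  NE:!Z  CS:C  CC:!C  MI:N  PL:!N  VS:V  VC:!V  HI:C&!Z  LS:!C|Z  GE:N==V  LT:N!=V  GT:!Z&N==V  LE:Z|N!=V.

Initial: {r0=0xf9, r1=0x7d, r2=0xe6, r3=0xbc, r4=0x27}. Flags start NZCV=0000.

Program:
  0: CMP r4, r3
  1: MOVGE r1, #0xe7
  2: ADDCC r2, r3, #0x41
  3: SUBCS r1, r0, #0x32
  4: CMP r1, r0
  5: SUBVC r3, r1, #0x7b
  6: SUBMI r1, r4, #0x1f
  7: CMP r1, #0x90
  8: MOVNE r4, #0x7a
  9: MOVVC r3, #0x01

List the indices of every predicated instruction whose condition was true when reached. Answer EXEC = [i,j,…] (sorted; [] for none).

0: ✓ CMP  NZCV=0000
1: ✓ MOVGE  r1←0xe7
2: ✓ ADDCC  r2←0xfd
3: · SUBCS
4: ✓ CMP  NZCV=1000
5: ✓ SUBVC  r3←0x6c
6: ✓ SUBMI  r1←0x08
7: ✓ CMP  NZCV=0000
8: ✓ MOVNE  r4←0x7a
9: ✓ MOVVC  r3←0x01

EXEC = [1,2,5,6,8,9]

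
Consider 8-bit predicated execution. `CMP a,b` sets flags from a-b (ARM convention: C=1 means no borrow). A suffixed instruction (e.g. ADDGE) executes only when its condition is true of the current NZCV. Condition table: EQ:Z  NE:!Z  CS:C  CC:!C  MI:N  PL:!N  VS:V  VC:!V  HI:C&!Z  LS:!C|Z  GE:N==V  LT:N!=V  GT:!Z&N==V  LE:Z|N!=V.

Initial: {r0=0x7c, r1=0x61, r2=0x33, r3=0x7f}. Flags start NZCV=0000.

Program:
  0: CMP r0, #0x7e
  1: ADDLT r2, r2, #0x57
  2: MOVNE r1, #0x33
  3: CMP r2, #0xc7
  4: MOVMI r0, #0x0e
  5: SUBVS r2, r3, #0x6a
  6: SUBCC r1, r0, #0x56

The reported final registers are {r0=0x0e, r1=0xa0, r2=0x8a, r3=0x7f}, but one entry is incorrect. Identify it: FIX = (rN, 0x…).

FIX = (r1, 0xb8)

[0] flags=1000 → (cmp)
[1] flags=1000 LT?T → r2=0x8a
[2] flags=1000 NE?T → r1=0x33
[3] flags=1000 → (cmp)
[4] flags=1000 MI?T → r0=0x0e
[5] flags=1000 VS?F → skip
[6] flags=1000 CC?T → r1=0xb8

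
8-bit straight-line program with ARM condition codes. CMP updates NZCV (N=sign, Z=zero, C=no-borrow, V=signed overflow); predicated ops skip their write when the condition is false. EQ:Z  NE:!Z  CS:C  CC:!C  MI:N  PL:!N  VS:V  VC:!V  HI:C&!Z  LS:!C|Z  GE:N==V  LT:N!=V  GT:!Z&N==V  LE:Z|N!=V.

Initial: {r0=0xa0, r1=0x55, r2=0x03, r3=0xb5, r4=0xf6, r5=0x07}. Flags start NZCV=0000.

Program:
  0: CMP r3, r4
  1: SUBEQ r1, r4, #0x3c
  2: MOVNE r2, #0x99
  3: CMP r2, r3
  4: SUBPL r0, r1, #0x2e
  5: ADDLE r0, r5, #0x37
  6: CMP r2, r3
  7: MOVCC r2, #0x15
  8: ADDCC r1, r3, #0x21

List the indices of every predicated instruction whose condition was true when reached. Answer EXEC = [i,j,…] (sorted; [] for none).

[0] flags=1000 → (cmp)
[1] flags=1000 EQ?F → skip
[2] flags=1000 NE?T → r2=0x99
[3] flags=1000 → (cmp)
[4] flags=1000 PL?F → skip
[5] flags=1000 LE?T → r0=0x3e
[6] flags=1000 → (cmp)
[7] flags=1000 CC?T → r2=0x15
[8] flags=1000 CC?T → r1=0xd6

EXEC = [2,5,7,8]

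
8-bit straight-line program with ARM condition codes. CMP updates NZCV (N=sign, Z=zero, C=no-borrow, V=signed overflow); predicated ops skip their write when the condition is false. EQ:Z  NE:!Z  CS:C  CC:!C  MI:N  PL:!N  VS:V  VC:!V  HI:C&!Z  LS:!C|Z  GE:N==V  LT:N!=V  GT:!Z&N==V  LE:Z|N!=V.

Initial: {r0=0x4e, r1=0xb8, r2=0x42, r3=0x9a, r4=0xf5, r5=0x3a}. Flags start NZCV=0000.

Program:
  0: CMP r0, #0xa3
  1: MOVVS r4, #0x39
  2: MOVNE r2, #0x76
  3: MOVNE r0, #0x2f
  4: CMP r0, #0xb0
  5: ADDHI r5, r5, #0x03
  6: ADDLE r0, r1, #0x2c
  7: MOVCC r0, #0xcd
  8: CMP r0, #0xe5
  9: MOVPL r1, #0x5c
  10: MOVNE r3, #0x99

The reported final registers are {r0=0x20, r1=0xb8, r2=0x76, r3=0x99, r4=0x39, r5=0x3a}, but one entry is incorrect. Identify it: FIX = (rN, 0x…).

[0] flags=1001 → (cmp)
[1] flags=1001 VS?T → r4=0x39
[2] flags=1001 NE?T → r2=0x76
[3] flags=1001 NE?T → r0=0x2f
[4] flags=0000 → (cmp)
[5] flags=0000 HI?F → skip
[6] flags=0000 LE?F → skip
[7] flags=0000 CC?T → r0=0xcd
[8] flags=1000 → (cmp)
[9] flags=1000 PL?F → skip
[10] flags=1000 NE?T → r3=0x99

FIX = (r0, 0xcd)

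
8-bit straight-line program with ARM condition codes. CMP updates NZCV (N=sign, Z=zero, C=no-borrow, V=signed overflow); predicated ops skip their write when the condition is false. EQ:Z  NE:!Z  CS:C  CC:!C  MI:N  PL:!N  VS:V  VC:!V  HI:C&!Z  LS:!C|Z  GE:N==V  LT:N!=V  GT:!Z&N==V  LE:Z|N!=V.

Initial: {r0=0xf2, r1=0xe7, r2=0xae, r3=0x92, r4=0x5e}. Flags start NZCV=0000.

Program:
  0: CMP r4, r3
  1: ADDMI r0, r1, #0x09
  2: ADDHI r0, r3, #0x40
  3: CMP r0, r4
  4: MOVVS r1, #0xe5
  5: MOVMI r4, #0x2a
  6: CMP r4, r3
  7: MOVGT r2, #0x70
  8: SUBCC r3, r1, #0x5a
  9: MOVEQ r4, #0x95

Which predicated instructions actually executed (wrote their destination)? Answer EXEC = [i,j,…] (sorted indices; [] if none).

EXEC = [1,5,7,8]

0: ✓ CMP  NZCV=1001
1: ✓ ADDMI  r0←0xf0
2: · ADDHI
3: ✓ CMP  NZCV=1010
4: · MOVVS
5: ✓ MOVMI  r4←0x2a
6: ✓ CMP  NZCV=1001
7: ✓ MOVGT  r2←0x70
8: ✓ SUBCC  r3←0x8d
9: · MOVEQ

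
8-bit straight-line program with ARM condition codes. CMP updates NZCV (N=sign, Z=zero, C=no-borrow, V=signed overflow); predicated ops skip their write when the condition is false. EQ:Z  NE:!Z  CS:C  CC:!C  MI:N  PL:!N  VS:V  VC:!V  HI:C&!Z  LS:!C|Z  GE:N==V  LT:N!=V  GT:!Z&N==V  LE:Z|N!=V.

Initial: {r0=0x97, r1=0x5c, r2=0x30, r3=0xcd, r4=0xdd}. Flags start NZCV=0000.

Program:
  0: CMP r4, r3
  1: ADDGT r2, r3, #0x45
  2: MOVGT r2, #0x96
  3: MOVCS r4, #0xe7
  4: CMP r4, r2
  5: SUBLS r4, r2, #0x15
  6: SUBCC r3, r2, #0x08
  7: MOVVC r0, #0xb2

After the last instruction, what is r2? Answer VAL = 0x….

[0] flags=0010 → (cmp)
[1] flags=0010 GT?T → r2=0x12
[2] flags=0010 GT?T → r2=0x96
[3] flags=0010 CS?T → r4=0xe7
[4] flags=0010 → (cmp)
[5] flags=0010 LS?F → skip
[6] flags=0010 CC?F → skip
[7] flags=0010 VC?T → r0=0xb2

VAL = 0x96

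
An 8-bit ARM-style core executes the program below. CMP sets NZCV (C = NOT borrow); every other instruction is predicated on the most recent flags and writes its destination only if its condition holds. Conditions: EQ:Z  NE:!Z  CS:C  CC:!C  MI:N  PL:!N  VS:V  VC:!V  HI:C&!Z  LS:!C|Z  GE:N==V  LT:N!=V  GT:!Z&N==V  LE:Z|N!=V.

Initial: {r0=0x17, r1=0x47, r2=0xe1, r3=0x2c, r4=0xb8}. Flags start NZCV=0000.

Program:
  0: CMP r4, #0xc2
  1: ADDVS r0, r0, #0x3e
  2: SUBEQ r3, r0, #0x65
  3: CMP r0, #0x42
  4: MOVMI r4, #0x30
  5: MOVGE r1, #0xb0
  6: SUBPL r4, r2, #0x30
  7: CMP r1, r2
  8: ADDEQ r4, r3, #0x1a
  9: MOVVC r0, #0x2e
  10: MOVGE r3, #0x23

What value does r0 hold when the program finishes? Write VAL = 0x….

[0] flags=1000 → (cmp)
[1] flags=1000 VS?F → skip
[2] flags=1000 EQ?F → skip
[3] flags=1000 → (cmp)
[4] flags=1000 MI?T → r4=0x30
[5] flags=1000 GE?F → skip
[6] flags=1000 PL?F → skip
[7] flags=0000 → (cmp)
[8] flags=0000 EQ?F → skip
[9] flags=0000 VC?T → r0=0x2e
[10] flags=0000 GE?T → r3=0x23

VAL = 0x2e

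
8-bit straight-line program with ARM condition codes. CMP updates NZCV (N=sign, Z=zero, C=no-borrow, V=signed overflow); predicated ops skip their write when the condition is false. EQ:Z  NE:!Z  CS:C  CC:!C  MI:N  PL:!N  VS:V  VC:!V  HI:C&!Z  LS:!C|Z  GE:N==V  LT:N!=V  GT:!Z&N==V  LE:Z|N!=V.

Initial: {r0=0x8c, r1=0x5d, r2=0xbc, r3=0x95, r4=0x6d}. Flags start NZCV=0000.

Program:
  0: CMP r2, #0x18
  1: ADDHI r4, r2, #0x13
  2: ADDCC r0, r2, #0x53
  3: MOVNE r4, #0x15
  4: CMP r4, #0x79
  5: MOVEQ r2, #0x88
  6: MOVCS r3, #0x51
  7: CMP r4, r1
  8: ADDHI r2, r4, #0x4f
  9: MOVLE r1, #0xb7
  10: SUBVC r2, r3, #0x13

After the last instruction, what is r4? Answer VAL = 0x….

[0] flags=1010 → (cmp)
[1] flags=1010 HI?T → r4=0xcf
[2] flags=1010 CC?F → skip
[3] flags=1010 NE?T → r4=0x15
[4] flags=1000 → (cmp)
[5] flags=1000 EQ?F → skip
[6] flags=1000 CS?F → skip
[7] flags=1000 → (cmp)
[8] flags=1000 HI?F → skip
[9] flags=1000 LE?T → r1=0xb7
[10] flags=1000 VC?T → r2=0x82

VAL = 0x15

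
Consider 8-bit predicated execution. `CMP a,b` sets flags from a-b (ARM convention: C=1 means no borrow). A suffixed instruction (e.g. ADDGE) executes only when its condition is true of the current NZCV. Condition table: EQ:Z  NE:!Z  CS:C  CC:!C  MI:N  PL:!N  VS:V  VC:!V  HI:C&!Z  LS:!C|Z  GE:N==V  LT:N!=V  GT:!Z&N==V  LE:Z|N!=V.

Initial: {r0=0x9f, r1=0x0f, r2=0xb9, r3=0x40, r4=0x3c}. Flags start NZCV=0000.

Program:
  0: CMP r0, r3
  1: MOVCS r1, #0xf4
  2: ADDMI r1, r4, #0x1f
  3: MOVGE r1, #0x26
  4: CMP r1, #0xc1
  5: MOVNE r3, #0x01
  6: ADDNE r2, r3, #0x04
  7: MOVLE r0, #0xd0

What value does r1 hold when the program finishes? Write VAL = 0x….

VAL = 0xf4

0: ✓ CMP  NZCV=0011
1: ✓ MOVCS  r1←0xf4
2: · ADDMI
3: · MOVGE
4: ✓ CMP  NZCV=0010
5: ✓ MOVNE  r3←0x01
6: ✓ ADDNE  r2←0x05
7: · MOVLE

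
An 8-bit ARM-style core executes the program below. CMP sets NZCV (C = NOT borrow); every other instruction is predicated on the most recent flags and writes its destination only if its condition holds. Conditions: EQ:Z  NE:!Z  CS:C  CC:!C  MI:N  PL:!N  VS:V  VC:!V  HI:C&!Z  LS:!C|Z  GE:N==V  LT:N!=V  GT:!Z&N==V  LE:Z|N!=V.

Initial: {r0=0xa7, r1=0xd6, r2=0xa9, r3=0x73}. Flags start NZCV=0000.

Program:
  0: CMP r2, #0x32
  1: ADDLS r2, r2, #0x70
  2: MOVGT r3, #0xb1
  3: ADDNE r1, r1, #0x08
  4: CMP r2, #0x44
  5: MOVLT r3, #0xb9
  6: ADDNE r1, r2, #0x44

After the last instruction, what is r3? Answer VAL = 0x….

VAL = 0xb9

0: ✓ CMP  NZCV=0011
1: · ADDLS
2: · MOVGT
3: ✓ ADDNE  r1←0xde
4: ✓ CMP  NZCV=0011
5: ✓ MOVLT  r3←0xb9
6: ✓ ADDNE  r1←0xed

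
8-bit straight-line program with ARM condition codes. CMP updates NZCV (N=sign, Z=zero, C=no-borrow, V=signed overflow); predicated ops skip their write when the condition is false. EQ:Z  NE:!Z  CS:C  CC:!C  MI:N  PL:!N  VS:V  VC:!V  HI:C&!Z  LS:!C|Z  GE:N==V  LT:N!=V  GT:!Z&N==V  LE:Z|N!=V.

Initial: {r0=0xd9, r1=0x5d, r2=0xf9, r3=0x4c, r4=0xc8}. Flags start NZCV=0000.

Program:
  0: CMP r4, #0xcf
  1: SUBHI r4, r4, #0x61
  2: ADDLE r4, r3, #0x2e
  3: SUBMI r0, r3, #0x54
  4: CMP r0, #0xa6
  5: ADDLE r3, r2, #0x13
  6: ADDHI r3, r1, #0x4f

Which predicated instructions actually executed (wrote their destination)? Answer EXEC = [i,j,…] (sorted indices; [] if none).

EXEC = [2,3,6]

[0] flags=1000 → (cmp)
[1] flags=1000 HI?F → skip
[2] flags=1000 LE?T → r4=0x7a
[3] flags=1000 MI?T → r0=0xf8
[4] flags=0010 → (cmp)
[5] flags=0010 LE?F → skip
[6] flags=0010 HI?T → r3=0xac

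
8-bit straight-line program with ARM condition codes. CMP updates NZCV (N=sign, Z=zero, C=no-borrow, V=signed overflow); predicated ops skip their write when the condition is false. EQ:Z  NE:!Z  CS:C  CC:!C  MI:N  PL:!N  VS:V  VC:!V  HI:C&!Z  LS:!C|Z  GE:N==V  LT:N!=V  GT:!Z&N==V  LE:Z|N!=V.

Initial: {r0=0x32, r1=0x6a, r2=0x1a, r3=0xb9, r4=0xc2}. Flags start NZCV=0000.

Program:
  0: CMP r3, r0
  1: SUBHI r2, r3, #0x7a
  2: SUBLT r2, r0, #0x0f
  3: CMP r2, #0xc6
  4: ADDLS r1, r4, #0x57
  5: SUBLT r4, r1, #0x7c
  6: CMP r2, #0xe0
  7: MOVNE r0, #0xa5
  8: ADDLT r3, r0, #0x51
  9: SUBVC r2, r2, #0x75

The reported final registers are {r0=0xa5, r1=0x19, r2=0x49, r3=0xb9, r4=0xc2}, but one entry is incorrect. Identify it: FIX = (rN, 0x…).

FIX = (r2, 0xae)

[0] flags=1010 → (cmp)
[1] flags=1010 HI?T → r2=0x3f
[2] flags=1010 LT?T → r2=0x23
[3] flags=0000 → (cmp)
[4] flags=0000 LS?T → r1=0x19
[5] flags=0000 LT?F → skip
[6] flags=0000 → (cmp)
[7] flags=0000 NE?T → r0=0xa5
[8] flags=0000 LT?F → skip
[9] flags=0000 VC?T → r2=0xae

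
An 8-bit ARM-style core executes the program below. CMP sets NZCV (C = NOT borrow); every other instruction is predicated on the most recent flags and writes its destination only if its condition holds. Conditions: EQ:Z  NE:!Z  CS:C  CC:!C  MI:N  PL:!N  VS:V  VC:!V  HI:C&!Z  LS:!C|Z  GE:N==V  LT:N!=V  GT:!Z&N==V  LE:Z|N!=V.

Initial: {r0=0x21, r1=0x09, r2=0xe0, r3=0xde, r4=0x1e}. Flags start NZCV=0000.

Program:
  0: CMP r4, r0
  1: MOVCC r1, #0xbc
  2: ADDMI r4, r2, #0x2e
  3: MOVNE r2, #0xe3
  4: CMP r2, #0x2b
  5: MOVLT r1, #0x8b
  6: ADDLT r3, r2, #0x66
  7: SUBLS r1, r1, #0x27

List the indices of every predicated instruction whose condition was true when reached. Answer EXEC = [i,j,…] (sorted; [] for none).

[0] flags=1000 → (cmp)
[1] flags=1000 CC?T → r1=0xbc
[2] flags=1000 MI?T → r4=0x0e
[3] flags=1000 NE?T → r2=0xe3
[4] flags=1010 → (cmp)
[5] flags=1010 LT?T → r1=0x8b
[6] flags=1010 LT?T → r3=0x49
[7] flags=1010 LS?F → skip

EXEC = [1,2,3,5,6]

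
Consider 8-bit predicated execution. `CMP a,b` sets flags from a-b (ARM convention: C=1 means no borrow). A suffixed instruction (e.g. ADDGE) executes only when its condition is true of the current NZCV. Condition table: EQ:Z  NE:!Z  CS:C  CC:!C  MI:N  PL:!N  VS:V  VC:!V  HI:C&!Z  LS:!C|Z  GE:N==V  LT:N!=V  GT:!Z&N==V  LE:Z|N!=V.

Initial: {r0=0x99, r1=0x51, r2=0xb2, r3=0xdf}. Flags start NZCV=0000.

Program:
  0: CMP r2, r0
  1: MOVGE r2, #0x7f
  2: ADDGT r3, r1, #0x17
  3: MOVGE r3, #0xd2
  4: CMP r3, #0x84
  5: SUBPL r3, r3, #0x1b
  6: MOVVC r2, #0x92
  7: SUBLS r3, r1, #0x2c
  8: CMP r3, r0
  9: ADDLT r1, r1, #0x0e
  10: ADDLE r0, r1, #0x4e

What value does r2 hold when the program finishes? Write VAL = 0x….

[0] flags=0010 → (cmp)
[1] flags=0010 GE?T → r2=0x7f
[2] flags=0010 GT?T → r3=0x68
[3] flags=0010 GE?T → r3=0xd2
[4] flags=0010 → (cmp)
[5] flags=0010 PL?T → r3=0xb7
[6] flags=0010 VC?T → r2=0x92
[7] flags=0010 LS?F → skip
[8] flags=0010 → (cmp)
[9] flags=0010 LT?F → skip
[10] flags=0010 LE?F → skip

VAL = 0x92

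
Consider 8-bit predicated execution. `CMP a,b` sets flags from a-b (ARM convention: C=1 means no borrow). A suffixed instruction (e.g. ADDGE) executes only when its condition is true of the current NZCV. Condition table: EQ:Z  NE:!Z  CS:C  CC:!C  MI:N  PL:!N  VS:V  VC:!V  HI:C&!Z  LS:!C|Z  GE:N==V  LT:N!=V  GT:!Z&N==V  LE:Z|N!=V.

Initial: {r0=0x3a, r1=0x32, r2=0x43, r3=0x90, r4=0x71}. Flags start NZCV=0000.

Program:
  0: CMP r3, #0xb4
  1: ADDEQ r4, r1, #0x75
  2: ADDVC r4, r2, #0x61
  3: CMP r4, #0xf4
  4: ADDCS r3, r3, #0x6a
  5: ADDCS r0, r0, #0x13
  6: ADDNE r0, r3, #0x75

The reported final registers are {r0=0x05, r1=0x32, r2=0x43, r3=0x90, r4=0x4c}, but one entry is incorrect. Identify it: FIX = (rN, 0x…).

FIX = (r4, 0xa4)

[0] flags=1000 → (cmp)
[1] flags=1000 EQ?F → skip
[2] flags=1000 VC?T → r4=0xa4
[3] flags=1000 → (cmp)
[4] flags=1000 CS?F → skip
[5] flags=1000 CS?F → skip
[6] flags=1000 NE?T → r0=0x05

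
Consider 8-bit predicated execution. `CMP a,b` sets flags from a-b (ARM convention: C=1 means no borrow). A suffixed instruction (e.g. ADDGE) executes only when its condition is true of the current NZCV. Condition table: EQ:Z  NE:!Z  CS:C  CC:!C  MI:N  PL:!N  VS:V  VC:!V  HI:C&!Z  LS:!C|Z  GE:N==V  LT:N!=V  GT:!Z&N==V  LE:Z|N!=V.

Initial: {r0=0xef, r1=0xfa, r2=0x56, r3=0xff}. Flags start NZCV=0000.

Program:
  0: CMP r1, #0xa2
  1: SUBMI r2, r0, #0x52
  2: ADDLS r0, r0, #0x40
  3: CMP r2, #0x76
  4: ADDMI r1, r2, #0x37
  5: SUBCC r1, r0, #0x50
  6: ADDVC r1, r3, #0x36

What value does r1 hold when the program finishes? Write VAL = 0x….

[0] flags=0010 → (cmp)
[1] flags=0010 MI?F → skip
[2] flags=0010 LS?F → skip
[3] flags=1000 → (cmp)
[4] flags=1000 MI?T → r1=0x8d
[5] flags=1000 CC?T → r1=0x9f
[6] flags=1000 VC?T → r1=0x35

VAL = 0x35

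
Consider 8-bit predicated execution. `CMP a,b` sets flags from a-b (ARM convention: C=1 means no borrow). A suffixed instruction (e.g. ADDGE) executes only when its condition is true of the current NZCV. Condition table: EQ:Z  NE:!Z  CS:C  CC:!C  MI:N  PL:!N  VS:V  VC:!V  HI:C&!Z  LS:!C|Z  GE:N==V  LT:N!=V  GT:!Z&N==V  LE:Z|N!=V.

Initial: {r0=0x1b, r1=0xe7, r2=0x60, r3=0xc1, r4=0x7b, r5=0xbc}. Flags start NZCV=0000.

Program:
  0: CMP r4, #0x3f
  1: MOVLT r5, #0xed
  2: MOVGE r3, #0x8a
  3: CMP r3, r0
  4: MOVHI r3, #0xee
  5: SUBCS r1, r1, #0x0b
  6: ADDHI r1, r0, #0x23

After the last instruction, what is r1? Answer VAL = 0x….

0: ✓ CMP  NZCV=0010
1: · MOVLT
2: ✓ MOVGE  r3←0x8a
3: ✓ CMP  NZCV=0011
4: ✓ MOVHI  r3←0xee
5: ✓ SUBCS  r1←0xdc
6: ✓ ADDHI  r1←0x3e

VAL = 0x3e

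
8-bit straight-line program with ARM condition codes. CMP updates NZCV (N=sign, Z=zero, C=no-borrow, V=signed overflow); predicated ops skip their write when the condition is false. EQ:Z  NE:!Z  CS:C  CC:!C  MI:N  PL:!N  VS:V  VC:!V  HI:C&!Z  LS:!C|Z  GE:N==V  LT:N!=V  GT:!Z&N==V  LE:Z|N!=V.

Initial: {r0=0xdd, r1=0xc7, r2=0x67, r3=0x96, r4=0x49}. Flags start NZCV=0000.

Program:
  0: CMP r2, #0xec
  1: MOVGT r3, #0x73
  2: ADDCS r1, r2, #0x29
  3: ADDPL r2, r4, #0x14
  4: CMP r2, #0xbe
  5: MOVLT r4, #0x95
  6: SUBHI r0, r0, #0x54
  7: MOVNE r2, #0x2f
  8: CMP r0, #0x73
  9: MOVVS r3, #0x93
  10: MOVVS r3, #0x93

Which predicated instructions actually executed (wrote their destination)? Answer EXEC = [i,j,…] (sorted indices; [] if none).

EXEC = [1,3,7,9,10]

0: ✓ CMP  NZCV=0000
1: ✓ MOVGT  r3←0x73
2: · ADDCS
3: ✓ ADDPL  r2←0x5d
4: ✓ CMP  NZCV=1001
5: · MOVLT
6: · SUBHI
7: ✓ MOVNE  r2←0x2f
8: ✓ CMP  NZCV=0011
9: ✓ MOVVS  r3←0x93
10: ✓ MOVVS  r3←0x93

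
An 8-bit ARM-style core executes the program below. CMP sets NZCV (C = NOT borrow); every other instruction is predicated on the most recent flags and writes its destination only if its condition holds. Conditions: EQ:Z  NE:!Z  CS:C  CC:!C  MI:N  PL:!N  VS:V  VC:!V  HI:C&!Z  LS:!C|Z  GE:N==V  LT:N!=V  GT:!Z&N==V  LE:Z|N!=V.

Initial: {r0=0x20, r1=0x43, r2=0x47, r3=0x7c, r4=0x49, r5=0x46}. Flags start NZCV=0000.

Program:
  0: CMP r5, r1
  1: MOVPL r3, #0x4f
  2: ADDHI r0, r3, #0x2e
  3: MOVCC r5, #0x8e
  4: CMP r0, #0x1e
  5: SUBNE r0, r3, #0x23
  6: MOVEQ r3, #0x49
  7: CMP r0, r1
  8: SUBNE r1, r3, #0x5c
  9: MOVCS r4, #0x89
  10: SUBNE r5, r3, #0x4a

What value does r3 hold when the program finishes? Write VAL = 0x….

[0] flags=0010 → (cmp)
[1] flags=0010 PL?T → r3=0x4f
[2] flags=0010 HI?T → r0=0x7d
[3] flags=0010 CC?F → skip
[4] flags=0010 → (cmp)
[5] flags=0010 NE?T → r0=0x2c
[6] flags=0010 EQ?F → skip
[7] flags=1000 → (cmp)
[8] flags=1000 NE?T → r1=0xf3
[9] flags=1000 CS?F → skip
[10] flags=1000 NE?T → r5=0x05

VAL = 0x4f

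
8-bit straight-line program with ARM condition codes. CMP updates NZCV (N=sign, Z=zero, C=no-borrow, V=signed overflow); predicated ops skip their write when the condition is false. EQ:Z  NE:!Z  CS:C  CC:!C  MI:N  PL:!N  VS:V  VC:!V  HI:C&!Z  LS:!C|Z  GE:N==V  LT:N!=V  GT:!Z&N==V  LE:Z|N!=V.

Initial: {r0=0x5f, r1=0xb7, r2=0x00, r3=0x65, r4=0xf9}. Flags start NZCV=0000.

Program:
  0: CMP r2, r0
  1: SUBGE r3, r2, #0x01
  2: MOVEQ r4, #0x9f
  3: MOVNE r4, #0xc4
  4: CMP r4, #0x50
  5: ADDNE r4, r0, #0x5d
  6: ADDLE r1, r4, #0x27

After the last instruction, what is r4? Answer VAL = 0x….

VAL = 0xbc

[0] flags=1000 → (cmp)
[1] flags=1000 GE?F → skip
[2] flags=1000 EQ?F → skip
[3] flags=1000 NE?T → r4=0xc4
[4] flags=0011 → (cmp)
[5] flags=0011 NE?T → r4=0xbc
[6] flags=0011 LE?T → r1=0xe3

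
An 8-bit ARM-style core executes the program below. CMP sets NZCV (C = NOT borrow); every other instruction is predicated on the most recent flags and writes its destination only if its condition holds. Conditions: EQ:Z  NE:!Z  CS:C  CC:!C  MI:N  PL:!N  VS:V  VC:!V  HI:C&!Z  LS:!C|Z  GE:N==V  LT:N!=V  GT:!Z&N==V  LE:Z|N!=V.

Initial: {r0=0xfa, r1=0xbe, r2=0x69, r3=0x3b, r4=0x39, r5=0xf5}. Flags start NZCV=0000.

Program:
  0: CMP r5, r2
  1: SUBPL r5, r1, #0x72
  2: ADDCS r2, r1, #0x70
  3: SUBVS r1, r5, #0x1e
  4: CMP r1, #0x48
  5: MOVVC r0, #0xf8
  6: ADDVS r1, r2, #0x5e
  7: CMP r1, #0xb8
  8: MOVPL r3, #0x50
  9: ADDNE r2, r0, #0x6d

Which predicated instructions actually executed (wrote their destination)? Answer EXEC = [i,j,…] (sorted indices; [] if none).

EXEC = [2,6,9]

[0] flags=1010 → (cmp)
[1] flags=1010 PL?F → skip
[2] flags=1010 CS?T → r2=0x2e
[3] flags=1010 VS?F → skip
[4] flags=0011 → (cmp)
[5] flags=0011 VC?F → skip
[6] flags=0011 VS?T → r1=0x8c
[7] flags=1000 → (cmp)
[8] flags=1000 PL?F → skip
[9] flags=1000 NE?T → r2=0x67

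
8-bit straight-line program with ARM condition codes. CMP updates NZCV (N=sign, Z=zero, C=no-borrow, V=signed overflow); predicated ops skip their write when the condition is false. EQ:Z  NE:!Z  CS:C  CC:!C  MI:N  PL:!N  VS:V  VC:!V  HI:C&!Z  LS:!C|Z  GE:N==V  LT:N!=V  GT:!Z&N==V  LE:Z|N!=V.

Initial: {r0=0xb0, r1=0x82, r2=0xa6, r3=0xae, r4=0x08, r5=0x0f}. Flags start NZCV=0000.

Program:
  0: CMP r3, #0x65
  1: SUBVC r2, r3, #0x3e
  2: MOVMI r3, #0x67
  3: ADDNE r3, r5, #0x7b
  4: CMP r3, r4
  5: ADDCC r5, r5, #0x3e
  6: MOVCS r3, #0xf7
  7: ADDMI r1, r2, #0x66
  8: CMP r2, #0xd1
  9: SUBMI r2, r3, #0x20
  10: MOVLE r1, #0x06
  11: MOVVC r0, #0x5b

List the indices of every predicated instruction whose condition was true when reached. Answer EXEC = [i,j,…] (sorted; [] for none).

0: ✓ CMP  NZCV=0011
1: · SUBVC
2: · MOVMI
3: ✓ ADDNE  r3←0x8a
4: ✓ CMP  NZCV=1010
5: · ADDCC
6: ✓ MOVCS  r3←0xf7
7: ✓ ADDMI  r1←0x0c
8: ✓ CMP  NZCV=1000
9: ✓ SUBMI  r2←0xd7
10: ✓ MOVLE  r1←0x06
11: ✓ MOVVC  r0←0x5b

EXEC = [3,6,7,9,10,11]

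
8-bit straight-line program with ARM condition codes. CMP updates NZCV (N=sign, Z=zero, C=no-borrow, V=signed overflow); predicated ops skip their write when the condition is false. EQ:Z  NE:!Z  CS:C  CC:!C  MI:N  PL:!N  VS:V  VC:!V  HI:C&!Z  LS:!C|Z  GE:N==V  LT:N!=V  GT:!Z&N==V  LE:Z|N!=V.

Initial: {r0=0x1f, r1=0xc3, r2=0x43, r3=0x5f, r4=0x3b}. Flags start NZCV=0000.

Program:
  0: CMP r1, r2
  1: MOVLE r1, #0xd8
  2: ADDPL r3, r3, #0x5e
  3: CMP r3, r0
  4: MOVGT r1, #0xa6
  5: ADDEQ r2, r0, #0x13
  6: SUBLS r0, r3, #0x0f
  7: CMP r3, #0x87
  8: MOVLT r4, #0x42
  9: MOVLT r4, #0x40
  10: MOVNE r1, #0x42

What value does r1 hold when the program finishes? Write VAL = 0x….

VAL = 0x42

[0] flags=1010 → (cmp)
[1] flags=1010 LE?T → r1=0xd8
[2] flags=1010 PL?F → skip
[3] flags=0010 → (cmp)
[4] flags=0010 GT?T → r1=0xa6
[5] flags=0010 EQ?F → skip
[6] flags=0010 LS?F → skip
[7] flags=1001 → (cmp)
[8] flags=1001 LT?F → skip
[9] flags=1001 LT?F → skip
[10] flags=1001 NE?T → r1=0x42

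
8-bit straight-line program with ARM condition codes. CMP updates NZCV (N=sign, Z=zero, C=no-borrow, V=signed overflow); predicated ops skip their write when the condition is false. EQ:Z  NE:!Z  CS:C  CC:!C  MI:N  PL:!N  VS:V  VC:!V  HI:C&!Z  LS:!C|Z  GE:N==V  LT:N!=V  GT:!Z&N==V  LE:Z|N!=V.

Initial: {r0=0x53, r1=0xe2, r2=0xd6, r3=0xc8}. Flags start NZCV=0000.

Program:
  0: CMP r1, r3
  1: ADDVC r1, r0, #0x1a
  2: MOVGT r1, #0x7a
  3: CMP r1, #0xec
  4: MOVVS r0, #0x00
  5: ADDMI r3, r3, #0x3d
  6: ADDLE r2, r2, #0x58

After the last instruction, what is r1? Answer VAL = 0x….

[0] flags=0010 → (cmp)
[1] flags=0010 VC?T → r1=0x6d
[2] flags=0010 GT?T → r1=0x7a
[3] flags=1001 → (cmp)
[4] flags=1001 VS?T → r0=0x00
[5] flags=1001 MI?T → r3=0x05
[6] flags=1001 LE?F → skip

VAL = 0x7a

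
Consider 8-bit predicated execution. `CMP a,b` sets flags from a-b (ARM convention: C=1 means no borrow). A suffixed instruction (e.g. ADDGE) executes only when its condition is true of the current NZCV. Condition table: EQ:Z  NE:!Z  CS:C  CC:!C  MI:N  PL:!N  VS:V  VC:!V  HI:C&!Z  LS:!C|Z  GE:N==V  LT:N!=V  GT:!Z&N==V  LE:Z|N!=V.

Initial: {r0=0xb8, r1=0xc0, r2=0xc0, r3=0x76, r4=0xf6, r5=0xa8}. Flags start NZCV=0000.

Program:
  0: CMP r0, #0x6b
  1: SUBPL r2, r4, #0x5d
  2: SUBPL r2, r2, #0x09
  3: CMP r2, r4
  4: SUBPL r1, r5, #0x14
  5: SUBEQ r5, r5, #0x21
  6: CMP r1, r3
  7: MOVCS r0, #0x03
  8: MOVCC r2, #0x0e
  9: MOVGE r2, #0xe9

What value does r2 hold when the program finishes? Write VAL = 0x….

VAL = 0x90

0: ✓ CMP  NZCV=0011
1: ✓ SUBPL  r2←0x99
2: ✓ SUBPL  r2←0x90
3: ✓ CMP  NZCV=1000
4: · SUBPL
5: · SUBEQ
6: ✓ CMP  NZCV=0011
7: ✓ MOVCS  r0←0x03
8: · MOVCC
9: · MOVGE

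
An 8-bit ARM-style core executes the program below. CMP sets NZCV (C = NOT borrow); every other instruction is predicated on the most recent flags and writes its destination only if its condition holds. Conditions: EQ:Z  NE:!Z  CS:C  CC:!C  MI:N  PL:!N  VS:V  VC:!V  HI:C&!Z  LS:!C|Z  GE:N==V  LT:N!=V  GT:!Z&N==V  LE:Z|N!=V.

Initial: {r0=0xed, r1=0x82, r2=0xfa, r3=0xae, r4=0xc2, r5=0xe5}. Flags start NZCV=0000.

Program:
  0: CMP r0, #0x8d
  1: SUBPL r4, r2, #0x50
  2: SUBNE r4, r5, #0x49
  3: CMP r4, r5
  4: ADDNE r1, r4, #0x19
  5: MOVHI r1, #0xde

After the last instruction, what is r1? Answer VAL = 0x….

VAL = 0xb5

0: ✓ CMP  NZCV=0010
1: ✓ SUBPL  r4←0xaa
2: ✓ SUBNE  r4←0x9c
3: ✓ CMP  NZCV=1000
4: ✓ ADDNE  r1←0xb5
5: · MOVHI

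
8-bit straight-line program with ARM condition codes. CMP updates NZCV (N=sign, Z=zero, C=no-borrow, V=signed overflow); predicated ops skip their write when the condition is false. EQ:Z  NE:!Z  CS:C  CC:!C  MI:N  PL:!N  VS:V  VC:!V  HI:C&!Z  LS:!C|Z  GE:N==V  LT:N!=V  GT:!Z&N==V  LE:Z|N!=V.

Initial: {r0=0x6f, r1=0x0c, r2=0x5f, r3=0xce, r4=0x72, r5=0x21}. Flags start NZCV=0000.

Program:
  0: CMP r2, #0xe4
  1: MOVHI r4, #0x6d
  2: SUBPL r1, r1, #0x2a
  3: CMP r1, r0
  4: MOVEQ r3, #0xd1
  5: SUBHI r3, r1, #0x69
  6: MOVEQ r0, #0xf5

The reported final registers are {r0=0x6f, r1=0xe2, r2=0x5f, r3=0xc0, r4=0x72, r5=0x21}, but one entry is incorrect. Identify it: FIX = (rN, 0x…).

[0] flags=0000 → (cmp)
[1] flags=0000 HI?F → skip
[2] flags=0000 PL?T → r1=0xe2
[3] flags=0011 → (cmp)
[4] flags=0011 EQ?F → skip
[5] flags=0011 HI?T → r3=0x79
[6] flags=0011 EQ?F → skip

FIX = (r3, 0x79)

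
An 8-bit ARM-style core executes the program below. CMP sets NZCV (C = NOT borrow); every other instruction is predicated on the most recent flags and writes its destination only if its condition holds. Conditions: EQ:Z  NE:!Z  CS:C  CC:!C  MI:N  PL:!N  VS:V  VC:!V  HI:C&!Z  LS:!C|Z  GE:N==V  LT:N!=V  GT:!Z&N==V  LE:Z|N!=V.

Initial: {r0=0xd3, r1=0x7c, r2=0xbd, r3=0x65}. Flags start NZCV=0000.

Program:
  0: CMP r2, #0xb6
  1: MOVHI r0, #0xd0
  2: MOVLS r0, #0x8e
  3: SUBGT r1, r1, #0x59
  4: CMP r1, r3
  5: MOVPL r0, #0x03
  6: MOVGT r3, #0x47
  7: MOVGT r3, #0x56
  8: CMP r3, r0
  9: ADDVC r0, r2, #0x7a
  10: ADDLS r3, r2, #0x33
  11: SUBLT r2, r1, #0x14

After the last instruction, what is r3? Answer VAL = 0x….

VAL = 0xf0

0: ✓ CMP  NZCV=0010
1: ✓ MOVHI  r0←0xd0
2: · MOVLS
3: ✓ SUBGT  r1←0x23
4: ✓ CMP  NZCV=1000
5: · MOVPL
6: · MOVGT
7: · MOVGT
8: ✓ CMP  NZCV=1001
9: · ADDVC
10: ✓ ADDLS  r3←0xf0
11: · SUBLT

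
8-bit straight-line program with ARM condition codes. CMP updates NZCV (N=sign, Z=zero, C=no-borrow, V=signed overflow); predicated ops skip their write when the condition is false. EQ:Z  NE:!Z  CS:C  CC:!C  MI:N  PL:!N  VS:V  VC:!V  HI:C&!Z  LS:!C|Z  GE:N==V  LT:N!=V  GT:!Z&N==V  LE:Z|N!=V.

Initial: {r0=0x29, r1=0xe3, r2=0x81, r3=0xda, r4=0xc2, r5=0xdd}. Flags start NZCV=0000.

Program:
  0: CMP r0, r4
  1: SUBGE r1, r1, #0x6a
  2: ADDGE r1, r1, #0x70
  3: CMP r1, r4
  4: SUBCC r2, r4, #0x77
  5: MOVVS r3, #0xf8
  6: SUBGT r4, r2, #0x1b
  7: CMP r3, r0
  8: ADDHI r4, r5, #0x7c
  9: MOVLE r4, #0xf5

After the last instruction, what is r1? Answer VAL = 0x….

VAL = 0xe9

[0] flags=0000 → (cmp)
[1] flags=0000 GE?T → r1=0x79
[2] flags=0000 GE?T → r1=0xe9
[3] flags=0010 → (cmp)
[4] flags=0010 CC?F → skip
[5] flags=0010 VS?F → skip
[6] flags=0010 GT?T → r4=0x66
[7] flags=1010 → (cmp)
[8] flags=1010 HI?T → r4=0x59
[9] flags=1010 LE?T → r4=0xf5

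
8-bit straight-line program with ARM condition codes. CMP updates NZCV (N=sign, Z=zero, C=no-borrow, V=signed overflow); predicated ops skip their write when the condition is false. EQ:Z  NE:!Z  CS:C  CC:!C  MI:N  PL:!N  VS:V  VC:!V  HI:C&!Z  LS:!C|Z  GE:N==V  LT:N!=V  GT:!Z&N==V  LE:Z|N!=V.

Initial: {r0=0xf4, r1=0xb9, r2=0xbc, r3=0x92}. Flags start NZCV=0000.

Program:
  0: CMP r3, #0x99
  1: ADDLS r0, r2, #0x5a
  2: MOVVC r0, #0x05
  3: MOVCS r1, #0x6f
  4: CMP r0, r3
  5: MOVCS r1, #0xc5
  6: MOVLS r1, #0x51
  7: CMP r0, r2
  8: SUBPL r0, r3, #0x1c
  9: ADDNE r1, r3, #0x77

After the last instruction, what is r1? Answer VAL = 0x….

VAL = 0x09

[0] flags=1000 → (cmp)
[1] flags=1000 LS?T → r0=0x16
[2] flags=1000 VC?T → r0=0x05
[3] flags=1000 CS?F → skip
[4] flags=0000 → (cmp)
[5] flags=0000 CS?F → skip
[6] flags=0000 LS?T → r1=0x51
[7] flags=0000 → (cmp)
[8] flags=0000 PL?T → r0=0x76
[9] flags=0000 NE?T → r1=0x09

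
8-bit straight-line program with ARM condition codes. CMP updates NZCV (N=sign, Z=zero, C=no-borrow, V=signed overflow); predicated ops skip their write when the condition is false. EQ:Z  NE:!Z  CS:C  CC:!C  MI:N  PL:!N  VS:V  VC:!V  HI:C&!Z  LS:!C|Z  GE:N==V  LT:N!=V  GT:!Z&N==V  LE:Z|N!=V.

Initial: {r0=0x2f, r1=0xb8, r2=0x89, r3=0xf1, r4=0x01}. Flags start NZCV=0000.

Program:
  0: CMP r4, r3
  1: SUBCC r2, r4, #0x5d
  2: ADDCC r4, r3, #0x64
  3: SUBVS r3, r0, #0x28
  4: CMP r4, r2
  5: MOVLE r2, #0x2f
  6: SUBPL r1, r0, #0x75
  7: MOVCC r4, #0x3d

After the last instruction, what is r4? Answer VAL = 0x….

VAL = 0x3d

0: ✓ CMP  NZCV=0000
1: ✓ SUBCC  r2←0xa4
2: ✓ ADDCC  r4←0x55
3: · SUBVS
4: ✓ CMP  NZCV=1001
5: · MOVLE
6: · SUBPL
7: ✓ MOVCC  r4←0x3d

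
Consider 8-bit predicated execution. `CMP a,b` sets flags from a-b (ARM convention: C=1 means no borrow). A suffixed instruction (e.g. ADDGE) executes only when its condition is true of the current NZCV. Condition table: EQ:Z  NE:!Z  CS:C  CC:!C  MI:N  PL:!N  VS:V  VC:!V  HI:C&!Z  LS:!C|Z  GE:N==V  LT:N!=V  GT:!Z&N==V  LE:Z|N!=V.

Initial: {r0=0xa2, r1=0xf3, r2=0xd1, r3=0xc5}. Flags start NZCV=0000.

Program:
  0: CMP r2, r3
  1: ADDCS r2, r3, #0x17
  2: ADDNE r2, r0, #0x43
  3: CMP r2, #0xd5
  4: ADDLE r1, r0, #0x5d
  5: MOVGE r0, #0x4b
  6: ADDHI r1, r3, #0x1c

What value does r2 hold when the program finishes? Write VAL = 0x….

[0] flags=0010 → (cmp)
[1] flags=0010 CS?T → r2=0xdc
[2] flags=0010 NE?T → r2=0xe5
[3] flags=0010 → (cmp)
[4] flags=0010 LE?F → skip
[5] flags=0010 GE?T → r0=0x4b
[6] flags=0010 HI?T → r1=0xe1

VAL = 0xe5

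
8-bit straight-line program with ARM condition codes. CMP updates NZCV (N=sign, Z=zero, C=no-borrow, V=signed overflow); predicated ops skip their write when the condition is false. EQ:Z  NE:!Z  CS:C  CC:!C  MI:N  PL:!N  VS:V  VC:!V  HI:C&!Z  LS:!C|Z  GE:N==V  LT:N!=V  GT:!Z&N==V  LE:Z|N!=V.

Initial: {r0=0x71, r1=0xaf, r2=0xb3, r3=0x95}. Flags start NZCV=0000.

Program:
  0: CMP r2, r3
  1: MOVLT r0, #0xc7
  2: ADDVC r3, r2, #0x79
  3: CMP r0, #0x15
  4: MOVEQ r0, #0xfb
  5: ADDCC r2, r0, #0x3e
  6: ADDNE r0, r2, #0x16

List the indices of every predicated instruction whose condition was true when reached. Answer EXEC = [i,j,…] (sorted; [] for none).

0: ✓ CMP  NZCV=0010
1: · MOVLT
2: ✓ ADDVC  r3←0x2c
3: ✓ CMP  NZCV=0010
4: · MOVEQ
5: · ADDCC
6: ✓ ADDNE  r0←0xc9

EXEC = [2,6]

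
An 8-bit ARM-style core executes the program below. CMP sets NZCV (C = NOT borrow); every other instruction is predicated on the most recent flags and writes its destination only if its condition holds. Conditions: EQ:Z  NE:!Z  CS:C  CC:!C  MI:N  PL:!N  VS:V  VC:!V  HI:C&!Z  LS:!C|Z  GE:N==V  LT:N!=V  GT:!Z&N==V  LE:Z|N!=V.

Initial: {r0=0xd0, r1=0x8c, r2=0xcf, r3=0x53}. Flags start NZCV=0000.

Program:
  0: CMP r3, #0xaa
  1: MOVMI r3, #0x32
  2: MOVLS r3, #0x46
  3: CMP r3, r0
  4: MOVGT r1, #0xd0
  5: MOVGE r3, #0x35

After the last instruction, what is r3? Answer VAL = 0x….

VAL = 0x35

[0] flags=1001 → (cmp)
[1] flags=1001 MI?T → r3=0x32
[2] flags=1001 LS?T → r3=0x46
[3] flags=0000 → (cmp)
[4] flags=0000 GT?T → r1=0xd0
[5] flags=0000 GE?T → r3=0x35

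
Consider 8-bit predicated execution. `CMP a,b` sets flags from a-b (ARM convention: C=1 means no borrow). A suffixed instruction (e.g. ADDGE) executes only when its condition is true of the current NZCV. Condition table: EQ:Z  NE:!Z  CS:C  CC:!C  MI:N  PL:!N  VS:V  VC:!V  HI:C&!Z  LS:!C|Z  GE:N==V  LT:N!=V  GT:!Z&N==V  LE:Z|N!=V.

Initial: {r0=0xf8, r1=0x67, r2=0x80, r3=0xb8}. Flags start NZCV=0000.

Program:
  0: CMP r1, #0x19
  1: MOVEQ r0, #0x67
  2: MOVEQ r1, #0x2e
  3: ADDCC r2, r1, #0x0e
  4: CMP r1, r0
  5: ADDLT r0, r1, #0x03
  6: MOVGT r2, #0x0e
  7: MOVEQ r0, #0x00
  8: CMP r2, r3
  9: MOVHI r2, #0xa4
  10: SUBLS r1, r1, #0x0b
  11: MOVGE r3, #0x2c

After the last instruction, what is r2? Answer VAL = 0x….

[0] flags=0010 → (cmp)
[1] flags=0010 EQ?F → skip
[2] flags=0010 EQ?F → skip
[3] flags=0010 CC?F → skip
[4] flags=0000 → (cmp)
[5] flags=0000 LT?F → skip
[6] flags=0000 GT?T → r2=0x0e
[7] flags=0000 EQ?F → skip
[8] flags=0000 → (cmp)
[9] flags=0000 HI?F → skip
[10] flags=0000 LS?T → r1=0x5c
[11] flags=0000 GE?T → r3=0x2c

VAL = 0x0e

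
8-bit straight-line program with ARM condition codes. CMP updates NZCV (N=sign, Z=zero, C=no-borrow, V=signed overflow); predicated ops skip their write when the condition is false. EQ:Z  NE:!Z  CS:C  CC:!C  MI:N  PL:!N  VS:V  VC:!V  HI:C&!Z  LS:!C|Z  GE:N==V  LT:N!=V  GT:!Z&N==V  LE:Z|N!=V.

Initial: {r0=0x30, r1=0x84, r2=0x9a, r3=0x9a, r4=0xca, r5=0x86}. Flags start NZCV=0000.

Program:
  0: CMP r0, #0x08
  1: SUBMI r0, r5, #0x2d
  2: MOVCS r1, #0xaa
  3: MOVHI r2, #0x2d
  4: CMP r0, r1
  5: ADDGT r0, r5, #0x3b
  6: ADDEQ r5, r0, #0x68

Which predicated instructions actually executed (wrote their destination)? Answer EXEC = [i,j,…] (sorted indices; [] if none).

0: ✓ CMP  NZCV=0010
1: · SUBMI
2: ✓ MOVCS  r1←0xaa
3: ✓ MOVHI  r2←0x2d
4: ✓ CMP  NZCV=1001
5: ✓ ADDGT  r0←0xc1
6: · ADDEQ

EXEC = [2,3,5]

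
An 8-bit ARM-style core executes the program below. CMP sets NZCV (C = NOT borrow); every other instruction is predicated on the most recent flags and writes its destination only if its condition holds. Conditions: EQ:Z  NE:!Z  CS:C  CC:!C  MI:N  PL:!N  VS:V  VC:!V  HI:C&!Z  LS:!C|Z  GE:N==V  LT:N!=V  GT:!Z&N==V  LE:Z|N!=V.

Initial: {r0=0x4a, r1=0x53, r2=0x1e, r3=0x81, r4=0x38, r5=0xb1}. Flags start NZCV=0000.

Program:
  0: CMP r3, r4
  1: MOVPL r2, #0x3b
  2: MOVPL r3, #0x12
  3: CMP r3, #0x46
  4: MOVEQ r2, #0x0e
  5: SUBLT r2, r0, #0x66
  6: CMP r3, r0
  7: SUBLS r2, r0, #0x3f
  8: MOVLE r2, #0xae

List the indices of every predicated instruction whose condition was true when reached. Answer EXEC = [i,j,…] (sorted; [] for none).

EXEC = [1,2,5,7,8]

[0] flags=0011 → (cmp)
[1] flags=0011 PL?T → r2=0x3b
[2] flags=0011 PL?T → r3=0x12
[3] flags=1000 → (cmp)
[4] flags=1000 EQ?F → skip
[5] flags=1000 LT?T → r2=0xe4
[6] flags=1000 → (cmp)
[7] flags=1000 LS?T → r2=0x0b
[8] flags=1000 LE?T → r2=0xae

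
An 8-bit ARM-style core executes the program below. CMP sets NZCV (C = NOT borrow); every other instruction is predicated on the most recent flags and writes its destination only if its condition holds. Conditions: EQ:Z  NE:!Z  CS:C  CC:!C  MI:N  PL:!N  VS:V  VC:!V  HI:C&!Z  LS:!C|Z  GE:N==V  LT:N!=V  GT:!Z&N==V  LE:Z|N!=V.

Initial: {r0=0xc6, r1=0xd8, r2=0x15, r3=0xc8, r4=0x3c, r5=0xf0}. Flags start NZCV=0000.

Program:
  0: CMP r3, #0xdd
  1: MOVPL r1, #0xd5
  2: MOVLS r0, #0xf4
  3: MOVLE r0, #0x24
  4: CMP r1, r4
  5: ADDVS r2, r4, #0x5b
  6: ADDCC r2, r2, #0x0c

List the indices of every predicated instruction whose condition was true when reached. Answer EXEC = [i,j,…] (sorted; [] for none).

[0] flags=1000 → (cmp)
[1] flags=1000 PL?F → skip
[2] flags=1000 LS?T → r0=0xf4
[3] flags=1000 LE?T → r0=0x24
[4] flags=1010 → (cmp)
[5] flags=1010 VS?F → skip
[6] flags=1010 CC?F → skip

EXEC = [2,3]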